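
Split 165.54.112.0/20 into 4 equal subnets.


New prefix = 20 + 2 = 22
Each subnet has 1024 addresses
  165.54.112.0/22
  165.54.116.0/22
  165.54.120.0/22
  165.54.124.0/22
Subnets: 165.54.112.0/22, 165.54.116.0/22, 165.54.120.0/22, 165.54.124.0/22


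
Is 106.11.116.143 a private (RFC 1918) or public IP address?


RFC 1918 private ranges:
  10.0.0.0/8 (10.0.0.0 - 10.255.255.255)
  172.16.0.0/12 (172.16.0.0 - 172.31.255.255)
  192.168.0.0/16 (192.168.0.0 - 192.168.255.255)
Public (not in any RFC 1918 range)


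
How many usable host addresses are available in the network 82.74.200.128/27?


Host bits = 32 - 27 = 5
Total addresses = 2^5 = 32
Usable = total - 2 (network and broadcast)
Usable hosts: 30


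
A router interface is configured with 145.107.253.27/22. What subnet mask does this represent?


/22 means 22 network bits, 10 host bits
Binary: 11111111111111111111110000000000
Mask: 255.255.252.0


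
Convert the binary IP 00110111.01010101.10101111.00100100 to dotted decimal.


00110111 = 55
01010101 = 85
10101111 = 175
00100100 = 36
IP: 55.85.175.36


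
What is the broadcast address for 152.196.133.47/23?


Network: 152.196.132.0/23
Host bits = 9
Set all host bits to 1:
Broadcast: 152.196.133.255


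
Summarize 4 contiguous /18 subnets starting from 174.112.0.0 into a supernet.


Original prefix: /18
Number of subnets: 4 = 2^2
New prefix = 18 - 2 = 16
Supernet: 174.112.0.0/16


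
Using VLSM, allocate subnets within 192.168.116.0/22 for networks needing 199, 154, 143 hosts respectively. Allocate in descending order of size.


199 hosts -> /24 (254 usable): 192.168.116.0/24
154 hosts -> /24 (254 usable): 192.168.117.0/24
143 hosts -> /24 (254 usable): 192.168.118.0/24
Allocation: 192.168.116.0/24 (199 hosts, 254 usable); 192.168.117.0/24 (154 hosts, 254 usable); 192.168.118.0/24 (143 hosts, 254 usable)


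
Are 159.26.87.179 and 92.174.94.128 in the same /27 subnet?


Mask: 255.255.255.224
159.26.87.179 AND mask = 159.26.87.160
92.174.94.128 AND mask = 92.174.94.128
No, different subnets (159.26.87.160 vs 92.174.94.128)


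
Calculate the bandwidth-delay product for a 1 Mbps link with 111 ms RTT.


BDP = bandwidth * RTT
= 1 Mbps * 111 ms
= 1 * 1e6 * 111 / 1000 bits
= 111000 bits
= 13875 bytes
= 13.5498 KB
BDP = 111000 bits (13875 bytes)


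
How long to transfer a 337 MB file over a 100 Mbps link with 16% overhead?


Effective throughput = 100 * (1 - 16/100) = 84 Mbps
File size in Mb = 337 * 8 = 2696 Mb
Time = 2696 / 84
Time = 32.0952 seconds


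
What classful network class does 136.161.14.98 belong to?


First octet: 136
Binary: 10001000
10xxxxxx -> Class B (128-191)
Class B, default mask 255.255.0.0 (/16)


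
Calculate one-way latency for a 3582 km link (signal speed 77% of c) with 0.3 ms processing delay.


Speed = 0.77 * 3e5 km/s = 231000 km/s
Propagation delay = 3582 / 231000 = 0.0155 s = 15.5065 ms
Processing delay = 0.3 ms
Total one-way latency = 15.8065 ms


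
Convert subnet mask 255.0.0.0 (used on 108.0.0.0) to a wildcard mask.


Subnet mask: 255.0.0.0
Wildcard = 255.255.255.255 - subnet mask
255 - 255 = 0
255 - 0 = 255
255 - 0 = 255
255 - 0 = 255
Wildcard: 0.255.255.255


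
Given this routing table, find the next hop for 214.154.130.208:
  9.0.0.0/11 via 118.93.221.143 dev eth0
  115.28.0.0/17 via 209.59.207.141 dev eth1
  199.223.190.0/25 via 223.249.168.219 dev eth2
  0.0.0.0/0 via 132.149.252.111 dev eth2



Longest prefix match for 214.154.130.208:
  /11 9.0.0.0: no
  /17 115.28.0.0: no
  /25 199.223.190.0: no
  /0 0.0.0.0: MATCH
Selected: next-hop 132.149.252.111 via eth2 (matched /0)


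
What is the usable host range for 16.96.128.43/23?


Network: 16.96.128.0
Broadcast: 16.96.129.255
First usable = network + 1
Last usable = broadcast - 1
Range: 16.96.128.1 to 16.96.129.254


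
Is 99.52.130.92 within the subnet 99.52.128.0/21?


Subnet network: 99.52.128.0
Test IP AND mask: 99.52.128.0
Yes, 99.52.130.92 is in 99.52.128.0/21


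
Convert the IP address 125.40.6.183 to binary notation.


125 = 01111101
40 = 00101000
6 = 00000110
183 = 10110111
Binary: 01111101.00101000.00000110.10110111


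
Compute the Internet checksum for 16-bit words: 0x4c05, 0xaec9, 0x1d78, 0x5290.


Sum all words (with carry folding):
+ 0x4c05 = 0x4c05
+ 0xaec9 = 0xface
+ 0x1d78 = 0x1847
+ 0x5290 = 0x6ad7
One's complement: ~0x6ad7
Checksum = 0x9528


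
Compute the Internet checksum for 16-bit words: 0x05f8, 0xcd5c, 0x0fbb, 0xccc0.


Sum all words (with carry folding):
+ 0x05f8 = 0x05f8
+ 0xcd5c = 0xd354
+ 0x0fbb = 0xe30f
+ 0xccc0 = 0xafd0
One's complement: ~0xafd0
Checksum = 0x502f


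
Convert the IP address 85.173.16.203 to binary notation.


85 = 01010101
173 = 10101101
16 = 00010000
203 = 11001011
Binary: 01010101.10101101.00010000.11001011


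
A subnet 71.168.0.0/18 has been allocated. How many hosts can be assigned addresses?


Host bits = 32 - 18 = 14
Total addresses = 2^14 = 16384
Usable = total - 2 (network and broadcast)
Usable hosts: 16382


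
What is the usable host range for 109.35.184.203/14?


Network: 109.32.0.0
Broadcast: 109.35.255.255
First usable = network + 1
Last usable = broadcast - 1
Range: 109.32.0.1 to 109.35.255.254


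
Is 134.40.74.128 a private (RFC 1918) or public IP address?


RFC 1918 private ranges:
  10.0.0.0/8 (10.0.0.0 - 10.255.255.255)
  172.16.0.0/12 (172.16.0.0 - 172.31.255.255)
  192.168.0.0/16 (192.168.0.0 - 192.168.255.255)
Public (not in any RFC 1918 range)


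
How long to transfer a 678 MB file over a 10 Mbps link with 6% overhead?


Effective throughput = 10 * (1 - 6/100) = 9.4 Mbps
File size in Mb = 678 * 8 = 5424 Mb
Time = 5424 / 9.4
Time = 577.0213 seconds


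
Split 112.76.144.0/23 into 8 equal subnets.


New prefix = 23 + 3 = 26
Each subnet has 64 addresses
  112.76.144.0/26
  112.76.144.64/26
  112.76.144.128/26
  112.76.144.192/26
  112.76.145.0/26
  112.76.145.64/26
  112.76.145.128/26
  112.76.145.192/26
Subnets: 112.76.144.0/26, 112.76.144.64/26, 112.76.144.128/26, 112.76.144.192/26, 112.76.145.0/26, 112.76.145.64/26, 112.76.145.128/26, 112.76.145.192/26


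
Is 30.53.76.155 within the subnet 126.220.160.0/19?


Subnet network: 126.220.160.0
Test IP AND mask: 30.53.64.0
No, 30.53.76.155 is not in 126.220.160.0/19


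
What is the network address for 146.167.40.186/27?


IP:   10010010.10100111.00101000.10111010
Mask: 11111111.11111111.11111111.11100000
AND operation:
Net:  10010010.10100111.00101000.10100000
Network: 146.167.40.160/27


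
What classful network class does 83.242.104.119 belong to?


First octet: 83
Binary: 01010011
0xxxxxxx -> Class A (1-126)
Class A, default mask 255.0.0.0 (/8)


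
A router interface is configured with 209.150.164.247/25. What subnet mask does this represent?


/25 means 25 network bits, 7 host bits
Binary: 11111111111111111111111110000000
Mask: 255.255.255.128


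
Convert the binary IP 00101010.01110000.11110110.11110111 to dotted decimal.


00101010 = 42
01110000 = 112
11110110 = 246
11110111 = 247
IP: 42.112.246.247


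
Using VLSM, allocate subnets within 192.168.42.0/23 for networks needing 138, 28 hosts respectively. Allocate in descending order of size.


138 hosts -> /24 (254 usable): 192.168.42.0/24
28 hosts -> /27 (30 usable): 192.168.43.0/27
Allocation: 192.168.42.0/24 (138 hosts, 254 usable); 192.168.43.0/27 (28 hosts, 30 usable)


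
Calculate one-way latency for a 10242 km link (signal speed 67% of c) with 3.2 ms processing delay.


Speed = 0.67 * 3e5 km/s = 201000 km/s
Propagation delay = 10242 / 201000 = 0.051 s = 50.9552 ms
Processing delay = 3.2 ms
Total one-way latency = 54.1552 ms


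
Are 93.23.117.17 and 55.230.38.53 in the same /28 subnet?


Mask: 255.255.255.240
93.23.117.17 AND mask = 93.23.117.16
55.230.38.53 AND mask = 55.230.38.48
No, different subnets (93.23.117.16 vs 55.230.38.48)


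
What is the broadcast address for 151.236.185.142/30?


Network: 151.236.185.140/30
Host bits = 2
Set all host bits to 1:
Broadcast: 151.236.185.143


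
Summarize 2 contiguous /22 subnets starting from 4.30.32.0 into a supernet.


Original prefix: /22
Number of subnets: 2 = 2^1
New prefix = 22 - 1 = 21
Supernet: 4.30.32.0/21


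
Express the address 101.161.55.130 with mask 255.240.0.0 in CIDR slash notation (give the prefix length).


Binary: 11111111.11110000.00000000.00000000
Count leading 1s
Prefix: /12


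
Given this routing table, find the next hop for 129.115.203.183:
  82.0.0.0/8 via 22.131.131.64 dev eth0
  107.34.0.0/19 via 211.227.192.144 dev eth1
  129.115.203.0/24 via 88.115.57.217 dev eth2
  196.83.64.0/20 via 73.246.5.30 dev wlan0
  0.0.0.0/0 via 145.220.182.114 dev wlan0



Longest prefix match for 129.115.203.183:
  /8 82.0.0.0: no
  /19 107.34.0.0: no
  /24 129.115.203.0: MATCH
  /20 196.83.64.0: no
  /0 0.0.0.0: MATCH
Selected: next-hop 88.115.57.217 via eth2 (matched /24)


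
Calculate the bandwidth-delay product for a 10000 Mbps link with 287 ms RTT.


BDP = bandwidth * RTT
= 10000 Mbps * 287 ms
= 10000 * 1e6 * 287 / 1000 bits
= 2870000000 bits
= 358750000 bytes
= 350341.7969 KB
BDP = 2870000000 bits (358750000 bytes)


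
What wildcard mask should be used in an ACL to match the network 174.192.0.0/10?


Subnet mask: 255.192.0.0
Wildcard = 255.255.255.255 - subnet mask
255 - 255 = 0
255 - 192 = 63
255 - 0 = 255
255 - 0 = 255
Wildcard: 0.63.255.255


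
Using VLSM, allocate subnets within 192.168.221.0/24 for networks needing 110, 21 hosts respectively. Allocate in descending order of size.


110 hosts -> /25 (126 usable): 192.168.221.0/25
21 hosts -> /27 (30 usable): 192.168.221.128/27
Allocation: 192.168.221.0/25 (110 hosts, 126 usable); 192.168.221.128/27 (21 hosts, 30 usable)


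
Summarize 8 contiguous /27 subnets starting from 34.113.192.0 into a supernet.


Original prefix: /27
Number of subnets: 8 = 2^3
New prefix = 27 - 3 = 24
Supernet: 34.113.192.0/24


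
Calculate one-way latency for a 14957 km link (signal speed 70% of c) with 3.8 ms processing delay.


Speed = 0.7 * 3e5 km/s = 210000 km/s
Propagation delay = 14957 / 210000 = 0.0712 s = 71.2238 ms
Processing delay = 3.8 ms
Total one-way latency = 75.0238 ms


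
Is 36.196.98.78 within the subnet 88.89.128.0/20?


Subnet network: 88.89.128.0
Test IP AND mask: 36.196.96.0
No, 36.196.98.78 is not in 88.89.128.0/20


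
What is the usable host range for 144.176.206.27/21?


Network: 144.176.200.0
Broadcast: 144.176.207.255
First usable = network + 1
Last usable = broadcast - 1
Range: 144.176.200.1 to 144.176.207.254


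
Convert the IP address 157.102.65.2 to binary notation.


157 = 10011101
102 = 01100110
65 = 01000001
2 = 00000010
Binary: 10011101.01100110.01000001.00000010


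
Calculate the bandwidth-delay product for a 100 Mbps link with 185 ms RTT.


BDP = bandwidth * RTT
= 100 Mbps * 185 ms
= 100 * 1e6 * 185 / 1000 bits
= 18500000 bits
= 2312500 bytes
= 2258.3008 KB
BDP = 18500000 bits (2312500 bytes)


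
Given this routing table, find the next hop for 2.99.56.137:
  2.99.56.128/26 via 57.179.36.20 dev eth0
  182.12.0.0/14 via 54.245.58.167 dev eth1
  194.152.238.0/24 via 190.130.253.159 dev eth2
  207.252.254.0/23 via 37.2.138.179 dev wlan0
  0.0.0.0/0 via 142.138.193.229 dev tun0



Longest prefix match for 2.99.56.137:
  /26 2.99.56.128: MATCH
  /14 182.12.0.0: no
  /24 194.152.238.0: no
  /23 207.252.254.0: no
  /0 0.0.0.0: MATCH
Selected: next-hop 57.179.36.20 via eth0 (matched /26)


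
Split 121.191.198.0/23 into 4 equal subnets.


New prefix = 23 + 2 = 25
Each subnet has 128 addresses
  121.191.198.0/25
  121.191.198.128/25
  121.191.199.0/25
  121.191.199.128/25
Subnets: 121.191.198.0/25, 121.191.198.128/25, 121.191.199.0/25, 121.191.199.128/25


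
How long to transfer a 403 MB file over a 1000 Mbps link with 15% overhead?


Effective throughput = 1000 * (1 - 15/100) = 850 Mbps
File size in Mb = 403 * 8 = 3224 Mb
Time = 3224 / 850
Time = 3.7929 seconds


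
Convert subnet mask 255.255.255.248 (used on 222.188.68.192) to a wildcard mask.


Subnet mask: 255.255.255.248
Wildcard = 255.255.255.255 - subnet mask
255 - 255 = 0
255 - 255 = 0
255 - 255 = 0
255 - 248 = 7
Wildcard: 0.0.0.7


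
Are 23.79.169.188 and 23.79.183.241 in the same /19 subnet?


Mask: 255.255.224.0
23.79.169.188 AND mask = 23.79.160.0
23.79.183.241 AND mask = 23.79.160.0
Yes, same subnet (23.79.160.0)


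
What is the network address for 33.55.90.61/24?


IP:   00100001.00110111.01011010.00111101
Mask: 11111111.11111111.11111111.00000000
AND operation:
Net:  00100001.00110111.01011010.00000000
Network: 33.55.90.0/24


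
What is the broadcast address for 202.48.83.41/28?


Network: 202.48.83.32/28
Host bits = 4
Set all host bits to 1:
Broadcast: 202.48.83.47


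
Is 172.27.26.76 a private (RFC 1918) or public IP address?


RFC 1918 private ranges:
  10.0.0.0/8 (10.0.0.0 - 10.255.255.255)
  172.16.0.0/12 (172.16.0.0 - 172.31.255.255)
  192.168.0.0/16 (192.168.0.0 - 192.168.255.255)
Private (in 172.16.0.0/12)


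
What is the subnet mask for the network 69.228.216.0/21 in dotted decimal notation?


/21 means 21 network bits, 11 host bits
Binary: 11111111111111111111100000000000
Mask: 255.255.248.0


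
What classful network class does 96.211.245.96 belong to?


First octet: 96
Binary: 01100000
0xxxxxxx -> Class A (1-126)
Class A, default mask 255.0.0.0 (/8)


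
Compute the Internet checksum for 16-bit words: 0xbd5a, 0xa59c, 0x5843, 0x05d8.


Sum all words (with carry folding):
+ 0xbd5a = 0xbd5a
+ 0xa59c = 0x62f7
+ 0x5843 = 0xbb3a
+ 0x05d8 = 0xc112
One's complement: ~0xc112
Checksum = 0x3eed


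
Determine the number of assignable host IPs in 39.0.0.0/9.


Host bits = 32 - 9 = 23
Total addresses = 2^23 = 8388608
Usable = total - 2 (network and broadcast)
Usable hosts: 8388606


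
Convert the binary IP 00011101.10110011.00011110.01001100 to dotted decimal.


00011101 = 29
10110011 = 179
00011110 = 30
01001100 = 76
IP: 29.179.30.76


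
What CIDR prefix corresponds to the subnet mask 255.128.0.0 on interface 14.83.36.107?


Binary: 11111111.10000000.00000000.00000000
Count leading 1s
Prefix: /9


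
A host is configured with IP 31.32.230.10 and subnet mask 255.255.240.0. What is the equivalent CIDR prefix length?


Binary: 11111111.11111111.11110000.00000000
Count leading 1s
Prefix: /20


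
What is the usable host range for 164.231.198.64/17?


Network: 164.231.128.0
Broadcast: 164.231.255.255
First usable = network + 1
Last usable = broadcast - 1
Range: 164.231.128.1 to 164.231.255.254


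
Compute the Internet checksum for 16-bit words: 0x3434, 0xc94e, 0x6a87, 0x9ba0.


Sum all words (with carry folding):
+ 0x3434 = 0x3434
+ 0xc94e = 0xfd82
+ 0x6a87 = 0x680a
+ 0x9ba0 = 0x03ab
One's complement: ~0x03ab
Checksum = 0xfc54


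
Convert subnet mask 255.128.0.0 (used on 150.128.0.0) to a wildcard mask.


Subnet mask: 255.128.0.0
Wildcard = 255.255.255.255 - subnet mask
255 - 255 = 0
255 - 128 = 127
255 - 0 = 255
255 - 0 = 255
Wildcard: 0.127.255.255


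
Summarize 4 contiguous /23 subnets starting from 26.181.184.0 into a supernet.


Original prefix: /23
Number of subnets: 4 = 2^2
New prefix = 23 - 2 = 21
Supernet: 26.181.184.0/21


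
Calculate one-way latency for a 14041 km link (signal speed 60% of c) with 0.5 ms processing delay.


Speed = 0.6 * 3e5 km/s = 180000 km/s
Propagation delay = 14041 / 180000 = 0.078 s = 78.0056 ms
Processing delay = 0.5 ms
Total one-way latency = 78.5056 ms


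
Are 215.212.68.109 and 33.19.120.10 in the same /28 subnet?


Mask: 255.255.255.240
215.212.68.109 AND mask = 215.212.68.96
33.19.120.10 AND mask = 33.19.120.0
No, different subnets (215.212.68.96 vs 33.19.120.0)


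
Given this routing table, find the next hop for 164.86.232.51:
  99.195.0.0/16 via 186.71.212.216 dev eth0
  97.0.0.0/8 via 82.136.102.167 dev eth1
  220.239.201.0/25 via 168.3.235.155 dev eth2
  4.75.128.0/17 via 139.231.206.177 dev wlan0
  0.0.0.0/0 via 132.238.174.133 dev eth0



Longest prefix match for 164.86.232.51:
  /16 99.195.0.0: no
  /8 97.0.0.0: no
  /25 220.239.201.0: no
  /17 4.75.128.0: no
  /0 0.0.0.0: MATCH
Selected: next-hop 132.238.174.133 via eth0 (matched /0)


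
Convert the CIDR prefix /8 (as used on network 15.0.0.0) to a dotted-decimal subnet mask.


/8 means 8 network bits, 24 host bits
Binary: 11111111000000000000000000000000
Mask: 255.0.0.0


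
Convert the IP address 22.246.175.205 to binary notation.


22 = 00010110
246 = 11110110
175 = 10101111
205 = 11001101
Binary: 00010110.11110110.10101111.11001101


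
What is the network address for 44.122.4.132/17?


IP:   00101100.01111010.00000100.10000100
Mask: 11111111.11111111.10000000.00000000
AND operation:
Net:  00101100.01111010.00000000.00000000
Network: 44.122.0.0/17


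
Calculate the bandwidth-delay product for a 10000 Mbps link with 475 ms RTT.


BDP = bandwidth * RTT
= 10000 Mbps * 475 ms
= 10000 * 1e6 * 475 / 1000 bits
= 4750000000 bits
= 593750000 bytes
= 579833.9844 KB
BDP = 4750000000 bits (593750000 bytes)


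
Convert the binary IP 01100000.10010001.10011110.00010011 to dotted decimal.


01100000 = 96
10010001 = 145
10011110 = 158
00010011 = 19
IP: 96.145.158.19


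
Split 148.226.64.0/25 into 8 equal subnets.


New prefix = 25 + 3 = 28
Each subnet has 16 addresses
  148.226.64.0/28
  148.226.64.16/28
  148.226.64.32/28
  148.226.64.48/28
  148.226.64.64/28
  148.226.64.80/28
  148.226.64.96/28
  148.226.64.112/28
Subnets: 148.226.64.0/28, 148.226.64.16/28, 148.226.64.32/28, 148.226.64.48/28, 148.226.64.64/28, 148.226.64.80/28, 148.226.64.96/28, 148.226.64.112/28


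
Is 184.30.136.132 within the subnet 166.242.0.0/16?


Subnet network: 166.242.0.0
Test IP AND mask: 184.30.0.0
No, 184.30.136.132 is not in 166.242.0.0/16


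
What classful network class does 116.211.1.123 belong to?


First octet: 116
Binary: 01110100
0xxxxxxx -> Class A (1-126)
Class A, default mask 255.0.0.0 (/8)


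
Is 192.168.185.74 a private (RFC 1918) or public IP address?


RFC 1918 private ranges:
  10.0.0.0/8 (10.0.0.0 - 10.255.255.255)
  172.16.0.0/12 (172.16.0.0 - 172.31.255.255)
  192.168.0.0/16 (192.168.0.0 - 192.168.255.255)
Private (in 192.168.0.0/16)


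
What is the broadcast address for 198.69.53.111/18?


Network: 198.69.0.0/18
Host bits = 14
Set all host bits to 1:
Broadcast: 198.69.63.255


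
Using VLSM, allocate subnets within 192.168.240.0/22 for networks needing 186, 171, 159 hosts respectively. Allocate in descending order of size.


186 hosts -> /24 (254 usable): 192.168.240.0/24
171 hosts -> /24 (254 usable): 192.168.241.0/24
159 hosts -> /24 (254 usable): 192.168.242.0/24
Allocation: 192.168.240.0/24 (186 hosts, 254 usable); 192.168.241.0/24 (171 hosts, 254 usable); 192.168.242.0/24 (159 hosts, 254 usable)


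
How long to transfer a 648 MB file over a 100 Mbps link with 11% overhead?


Effective throughput = 100 * (1 - 11/100) = 89 Mbps
File size in Mb = 648 * 8 = 5184 Mb
Time = 5184 / 89
Time = 58.2472 seconds


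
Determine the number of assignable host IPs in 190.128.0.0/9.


Host bits = 32 - 9 = 23
Total addresses = 2^23 = 8388608
Usable = total - 2 (network and broadcast)
Usable hosts: 8388606


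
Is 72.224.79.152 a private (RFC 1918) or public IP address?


RFC 1918 private ranges:
  10.0.0.0/8 (10.0.0.0 - 10.255.255.255)
  172.16.0.0/12 (172.16.0.0 - 172.31.255.255)
  192.168.0.0/16 (192.168.0.0 - 192.168.255.255)
Public (not in any RFC 1918 range)


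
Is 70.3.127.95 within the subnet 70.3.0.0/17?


Subnet network: 70.3.0.0
Test IP AND mask: 70.3.0.0
Yes, 70.3.127.95 is in 70.3.0.0/17


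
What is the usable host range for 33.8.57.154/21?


Network: 33.8.56.0
Broadcast: 33.8.63.255
First usable = network + 1
Last usable = broadcast - 1
Range: 33.8.56.1 to 33.8.63.254


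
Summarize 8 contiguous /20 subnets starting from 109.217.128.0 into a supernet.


Original prefix: /20
Number of subnets: 8 = 2^3
New prefix = 20 - 3 = 17
Supernet: 109.217.128.0/17


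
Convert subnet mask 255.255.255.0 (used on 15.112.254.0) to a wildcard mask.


Subnet mask: 255.255.255.0
Wildcard = 255.255.255.255 - subnet mask
255 - 255 = 0
255 - 255 = 0
255 - 255 = 0
255 - 0 = 255
Wildcard: 0.0.0.255


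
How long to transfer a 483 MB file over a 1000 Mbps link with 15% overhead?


Effective throughput = 1000 * (1 - 15/100) = 850 Mbps
File size in Mb = 483 * 8 = 3864 Mb
Time = 3864 / 850
Time = 4.5459 seconds


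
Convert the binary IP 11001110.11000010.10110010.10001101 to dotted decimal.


11001110 = 206
11000010 = 194
10110010 = 178
10001101 = 141
IP: 206.194.178.141


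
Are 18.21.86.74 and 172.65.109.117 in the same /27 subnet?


Mask: 255.255.255.224
18.21.86.74 AND mask = 18.21.86.64
172.65.109.117 AND mask = 172.65.109.96
No, different subnets (18.21.86.64 vs 172.65.109.96)


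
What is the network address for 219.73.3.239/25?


IP:   11011011.01001001.00000011.11101111
Mask: 11111111.11111111.11111111.10000000
AND operation:
Net:  11011011.01001001.00000011.10000000
Network: 219.73.3.128/25


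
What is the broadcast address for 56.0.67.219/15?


Network: 56.0.0.0/15
Host bits = 17
Set all host bits to 1:
Broadcast: 56.1.255.255


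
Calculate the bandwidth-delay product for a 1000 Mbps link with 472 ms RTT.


BDP = bandwidth * RTT
= 1000 Mbps * 472 ms
= 1000 * 1e6 * 472 / 1000 bits
= 472000000 bits
= 59000000 bytes
= 57617.1875 KB
BDP = 472000000 bits (59000000 bytes)


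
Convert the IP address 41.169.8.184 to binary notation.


41 = 00101001
169 = 10101001
8 = 00001000
184 = 10111000
Binary: 00101001.10101001.00001000.10111000


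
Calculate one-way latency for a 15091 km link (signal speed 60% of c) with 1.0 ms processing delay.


Speed = 0.6 * 3e5 km/s = 180000 km/s
Propagation delay = 15091 / 180000 = 0.0838 s = 83.8389 ms
Processing delay = 1.0 ms
Total one-way latency = 84.8389 ms


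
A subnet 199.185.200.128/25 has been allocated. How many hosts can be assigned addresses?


Host bits = 32 - 25 = 7
Total addresses = 2^7 = 128
Usable = total - 2 (network and broadcast)
Usable hosts: 126


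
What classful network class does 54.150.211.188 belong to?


First octet: 54
Binary: 00110110
0xxxxxxx -> Class A (1-126)
Class A, default mask 255.0.0.0 (/8)


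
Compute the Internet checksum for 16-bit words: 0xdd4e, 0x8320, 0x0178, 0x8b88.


Sum all words (with carry folding):
+ 0xdd4e = 0xdd4e
+ 0x8320 = 0x606f
+ 0x0178 = 0x61e7
+ 0x8b88 = 0xed6f
One's complement: ~0xed6f
Checksum = 0x1290


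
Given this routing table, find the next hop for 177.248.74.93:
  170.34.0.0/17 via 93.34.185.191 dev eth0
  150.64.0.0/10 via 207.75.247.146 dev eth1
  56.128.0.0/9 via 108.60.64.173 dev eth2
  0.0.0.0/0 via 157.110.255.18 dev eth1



Longest prefix match for 177.248.74.93:
  /17 170.34.0.0: no
  /10 150.64.0.0: no
  /9 56.128.0.0: no
  /0 0.0.0.0: MATCH
Selected: next-hop 157.110.255.18 via eth1 (matched /0)


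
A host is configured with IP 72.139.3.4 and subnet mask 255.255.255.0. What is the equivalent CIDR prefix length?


Binary: 11111111.11111111.11111111.00000000
Count leading 1s
Prefix: /24


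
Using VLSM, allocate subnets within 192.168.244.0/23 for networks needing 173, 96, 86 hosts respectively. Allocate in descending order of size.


173 hosts -> /24 (254 usable): 192.168.244.0/24
96 hosts -> /25 (126 usable): 192.168.245.0/25
86 hosts -> /25 (126 usable): 192.168.245.128/25
Allocation: 192.168.244.0/24 (173 hosts, 254 usable); 192.168.245.0/25 (96 hosts, 126 usable); 192.168.245.128/25 (86 hosts, 126 usable)


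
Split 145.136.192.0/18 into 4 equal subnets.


New prefix = 18 + 2 = 20
Each subnet has 4096 addresses
  145.136.192.0/20
  145.136.208.0/20
  145.136.224.0/20
  145.136.240.0/20
Subnets: 145.136.192.0/20, 145.136.208.0/20, 145.136.224.0/20, 145.136.240.0/20


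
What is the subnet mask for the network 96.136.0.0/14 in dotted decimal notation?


/14 means 14 network bits, 18 host bits
Binary: 11111111111111000000000000000000
Mask: 255.252.0.0


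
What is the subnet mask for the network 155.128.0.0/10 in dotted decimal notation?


/10 means 10 network bits, 22 host bits
Binary: 11111111110000000000000000000000
Mask: 255.192.0.0


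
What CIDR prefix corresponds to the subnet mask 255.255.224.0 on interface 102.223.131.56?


Binary: 11111111.11111111.11100000.00000000
Count leading 1s
Prefix: /19


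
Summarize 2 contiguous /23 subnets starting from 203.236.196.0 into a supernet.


Original prefix: /23
Number of subnets: 2 = 2^1
New prefix = 23 - 1 = 22
Supernet: 203.236.196.0/22


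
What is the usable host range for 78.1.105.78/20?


Network: 78.1.96.0
Broadcast: 78.1.111.255
First usable = network + 1
Last usable = broadcast - 1
Range: 78.1.96.1 to 78.1.111.254


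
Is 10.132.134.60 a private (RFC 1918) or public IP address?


RFC 1918 private ranges:
  10.0.0.0/8 (10.0.0.0 - 10.255.255.255)
  172.16.0.0/12 (172.16.0.0 - 172.31.255.255)
  192.168.0.0/16 (192.168.0.0 - 192.168.255.255)
Private (in 10.0.0.0/8)


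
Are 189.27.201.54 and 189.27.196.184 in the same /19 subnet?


Mask: 255.255.224.0
189.27.201.54 AND mask = 189.27.192.0
189.27.196.184 AND mask = 189.27.192.0
Yes, same subnet (189.27.192.0)


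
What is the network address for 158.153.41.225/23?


IP:   10011110.10011001.00101001.11100001
Mask: 11111111.11111111.11111110.00000000
AND operation:
Net:  10011110.10011001.00101000.00000000
Network: 158.153.40.0/23


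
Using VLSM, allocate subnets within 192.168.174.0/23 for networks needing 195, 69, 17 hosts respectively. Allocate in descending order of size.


195 hosts -> /24 (254 usable): 192.168.174.0/24
69 hosts -> /25 (126 usable): 192.168.175.0/25
17 hosts -> /27 (30 usable): 192.168.175.128/27
Allocation: 192.168.174.0/24 (195 hosts, 254 usable); 192.168.175.0/25 (69 hosts, 126 usable); 192.168.175.128/27 (17 hosts, 30 usable)


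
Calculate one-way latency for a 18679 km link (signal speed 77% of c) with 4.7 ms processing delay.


Speed = 0.77 * 3e5 km/s = 231000 km/s
Propagation delay = 18679 / 231000 = 0.0809 s = 80.8615 ms
Processing delay = 4.7 ms
Total one-way latency = 85.5615 ms


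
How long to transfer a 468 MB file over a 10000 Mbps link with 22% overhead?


Effective throughput = 10000 * (1 - 22/100) = 7800 Mbps
File size in Mb = 468 * 8 = 3744 Mb
Time = 3744 / 7800
Time = 0.48 seconds


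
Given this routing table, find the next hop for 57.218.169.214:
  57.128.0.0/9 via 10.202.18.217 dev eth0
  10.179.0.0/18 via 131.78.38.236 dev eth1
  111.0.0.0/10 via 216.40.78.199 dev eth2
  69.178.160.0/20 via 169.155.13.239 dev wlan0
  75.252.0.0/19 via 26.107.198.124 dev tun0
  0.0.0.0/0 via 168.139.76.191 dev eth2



Longest prefix match for 57.218.169.214:
  /9 57.128.0.0: MATCH
  /18 10.179.0.0: no
  /10 111.0.0.0: no
  /20 69.178.160.0: no
  /19 75.252.0.0: no
  /0 0.0.0.0: MATCH
Selected: next-hop 10.202.18.217 via eth0 (matched /9)


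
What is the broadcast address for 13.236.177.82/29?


Network: 13.236.177.80/29
Host bits = 3
Set all host bits to 1:
Broadcast: 13.236.177.87


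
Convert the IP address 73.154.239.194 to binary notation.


73 = 01001001
154 = 10011010
239 = 11101111
194 = 11000010
Binary: 01001001.10011010.11101111.11000010


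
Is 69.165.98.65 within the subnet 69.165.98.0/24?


Subnet network: 69.165.98.0
Test IP AND mask: 69.165.98.0
Yes, 69.165.98.65 is in 69.165.98.0/24


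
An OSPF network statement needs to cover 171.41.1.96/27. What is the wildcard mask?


Subnet mask: 255.255.255.224
Wildcard = 255.255.255.255 - subnet mask
255 - 255 = 0
255 - 255 = 0
255 - 255 = 0
255 - 224 = 31
Wildcard: 0.0.0.31


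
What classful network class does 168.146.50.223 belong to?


First octet: 168
Binary: 10101000
10xxxxxx -> Class B (128-191)
Class B, default mask 255.255.0.0 (/16)


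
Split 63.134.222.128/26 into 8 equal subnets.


New prefix = 26 + 3 = 29
Each subnet has 8 addresses
  63.134.222.128/29
  63.134.222.136/29
  63.134.222.144/29
  63.134.222.152/29
  63.134.222.160/29
  63.134.222.168/29
  63.134.222.176/29
  63.134.222.184/29
Subnets: 63.134.222.128/29, 63.134.222.136/29, 63.134.222.144/29, 63.134.222.152/29, 63.134.222.160/29, 63.134.222.168/29, 63.134.222.176/29, 63.134.222.184/29


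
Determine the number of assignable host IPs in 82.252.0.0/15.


Host bits = 32 - 15 = 17
Total addresses = 2^17 = 131072
Usable = total - 2 (network and broadcast)
Usable hosts: 131070


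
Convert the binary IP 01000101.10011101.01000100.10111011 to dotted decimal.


01000101 = 69
10011101 = 157
01000100 = 68
10111011 = 187
IP: 69.157.68.187


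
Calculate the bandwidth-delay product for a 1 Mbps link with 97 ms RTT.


BDP = bandwidth * RTT
= 1 Mbps * 97 ms
= 1 * 1e6 * 97 / 1000 bits
= 97000 bits
= 12125 bytes
= 11.8408 KB
BDP = 97000 bits (12125 bytes)


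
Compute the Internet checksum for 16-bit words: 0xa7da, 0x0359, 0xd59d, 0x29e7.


Sum all words (with carry folding):
+ 0xa7da = 0xa7da
+ 0x0359 = 0xab33
+ 0xd59d = 0x80d1
+ 0x29e7 = 0xaab8
One's complement: ~0xaab8
Checksum = 0x5547


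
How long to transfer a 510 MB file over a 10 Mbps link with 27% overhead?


Effective throughput = 10 * (1 - 27/100) = 7.3 Mbps
File size in Mb = 510 * 8 = 4080 Mb
Time = 4080 / 7.3
Time = 558.9041 seconds


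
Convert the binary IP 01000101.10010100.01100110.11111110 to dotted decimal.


01000101 = 69
10010100 = 148
01100110 = 102
11111110 = 254
IP: 69.148.102.254


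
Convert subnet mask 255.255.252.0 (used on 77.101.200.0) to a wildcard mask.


Subnet mask: 255.255.252.0
Wildcard = 255.255.255.255 - subnet mask
255 - 255 = 0
255 - 255 = 0
255 - 252 = 3
255 - 0 = 255
Wildcard: 0.0.3.255


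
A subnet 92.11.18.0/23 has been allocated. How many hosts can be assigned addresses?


Host bits = 32 - 23 = 9
Total addresses = 2^9 = 512
Usable = total - 2 (network and broadcast)
Usable hosts: 510


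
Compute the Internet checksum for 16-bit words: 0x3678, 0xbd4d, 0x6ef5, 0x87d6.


Sum all words (with carry folding):
+ 0x3678 = 0x3678
+ 0xbd4d = 0xf3c5
+ 0x6ef5 = 0x62bb
+ 0x87d6 = 0xea91
One's complement: ~0xea91
Checksum = 0x156e


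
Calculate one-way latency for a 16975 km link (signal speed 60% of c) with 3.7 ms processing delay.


Speed = 0.6 * 3e5 km/s = 180000 km/s
Propagation delay = 16975 / 180000 = 0.0943 s = 94.3056 ms
Processing delay = 3.7 ms
Total one-way latency = 98.0056 ms


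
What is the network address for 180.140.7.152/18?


IP:   10110100.10001100.00000111.10011000
Mask: 11111111.11111111.11000000.00000000
AND operation:
Net:  10110100.10001100.00000000.00000000
Network: 180.140.0.0/18


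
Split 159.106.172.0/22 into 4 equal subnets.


New prefix = 22 + 2 = 24
Each subnet has 256 addresses
  159.106.172.0/24
  159.106.173.0/24
  159.106.174.0/24
  159.106.175.0/24
Subnets: 159.106.172.0/24, 159.106.173.0/24, 159.106.174.0/24, 159.106.175.0/24


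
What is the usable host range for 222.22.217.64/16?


Network: 222.22.0.0
Broadcast: 222.22.255.255
First usable = network + 1
Last usable = broadcast - 1
Range: 222.22.0.1 to 222.22.255.254


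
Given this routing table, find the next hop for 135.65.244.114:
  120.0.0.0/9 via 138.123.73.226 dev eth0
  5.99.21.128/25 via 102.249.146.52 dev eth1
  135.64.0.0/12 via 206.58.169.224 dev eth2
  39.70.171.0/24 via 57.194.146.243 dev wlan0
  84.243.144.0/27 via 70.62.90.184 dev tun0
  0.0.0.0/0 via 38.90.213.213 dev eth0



Longest prefix match for 135.65.244.114:
  /9 120.0.0.0: no
  /25 5.99.21.128: no
  /12 135.64.0.0: MATCH
  /24 39.70.171.0: no
  /27 84.243.144.0: no
  /0 0.0.0.0: MATCH
Selected: next-hop 206.58.169.224 via eth2 (matched /12)


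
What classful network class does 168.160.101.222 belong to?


First octet: 168
Binary: 10101000
10xxxxxx -> Class B (128-191)
Class B, default mask 255.255.0.0 (/16)


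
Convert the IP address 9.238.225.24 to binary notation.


9 = 00001001
238 = 11101110
225 = 11100001
24 = 00011000
Binary: 00001001.11101110.11100001.00011000


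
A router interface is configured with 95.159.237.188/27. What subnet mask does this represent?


/27 means 27 network bits, 5 host bits
Binary: 11111111111111111111111111100000
Mask: 255.255.255.224


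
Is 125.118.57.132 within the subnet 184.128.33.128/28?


Subnet network: 184.128.33.128
Test IP AND mask: 125.118.57.128
No, 125.118.57.132 is not in 184.128.33.128/28


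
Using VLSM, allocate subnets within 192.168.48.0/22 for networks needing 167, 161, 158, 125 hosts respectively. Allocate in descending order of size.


167 hosts -> /24 (254 usable): 192.168.48.0/24
161 hosts -> /24 (254 usable): 192.168.49.0/24
158 hosts -> /24 (254 usable): 192.168.50.0/24
125 hosts -> /25 (126 usable): 192.168.51.0/25
Allocation: 192.168.48.0/24 (167 hosts, 254 usable); 192.168.49.0/24 (161 hosts, 254 usable); 192.168.50.0/24 (158 hosts, 254 usable); 192.168.51.0/25 (125 hosts, 126 usable)


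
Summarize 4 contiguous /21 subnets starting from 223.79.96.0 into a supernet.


Original prefix: /21
Number of subnets: 4 = 2^2
New prefix = 21 - 2 = 19
Supernet: 223.79.96.0/19


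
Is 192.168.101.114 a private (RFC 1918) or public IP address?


RFC 1918 private ranges:
  10.0.0.0/8 (10.0.0.0 - 10.255.255.255)
  172.16.0.0/12 (172.16.0.0 - 172.31.255.255)
  192.168.0.0/16 (192.168.0.0 - 192.168.255.255)
Private (in 192.168.0.0/16)


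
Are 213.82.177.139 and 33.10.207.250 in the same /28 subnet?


Mask: 255.255.255.240
213.82.177.139 AND mask = 213.82.177.128
33.10.207.250 AND mask = 33.10.207.240
No, different subnets (213.82.177.128 vs 33.10.207.240)


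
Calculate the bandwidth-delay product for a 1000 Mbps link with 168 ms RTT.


BDP = bandwidth * RTT
= 1000 Mbps * 168 ms
= 1000 * 1e6 * 168 / 1000 bits
= 168000000 bits
= 21000000 bytes
= 20507.8125 KB
BDP = 168000000 bits (21000000 bytes)


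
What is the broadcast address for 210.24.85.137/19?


Network: 210.24.64.0/19
Host bits = 13
Set all host bits to 1:
Broadcast: 210.24.95.255


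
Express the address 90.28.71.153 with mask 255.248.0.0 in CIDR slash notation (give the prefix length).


Binary: 11111111.11111000.00000000.00000000
Count leading 1s
Prefix: /13


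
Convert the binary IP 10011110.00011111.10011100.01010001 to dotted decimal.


10011110 = 158
00011111 = 31
10011100 = 156
01010001 = 81
IP: 158.31.156.81


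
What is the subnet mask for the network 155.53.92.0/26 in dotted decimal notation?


/26 means 26 network bits, 6 host bits
Binary: 11111111111111111111111111000000
Mask: 255.255.255.192


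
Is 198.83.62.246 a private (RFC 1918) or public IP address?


RFC 1918 private ranges:
  10.0.0.0/8 (10.0.0.0 - 10.255.255.255)
  172.16.0.0/12 (172.16.0.0 - 172.31.255.255)
  192.168.0.0/16 (192.168.0.0 - 192.168.255.255)
Public (not in any RFC 1918 range)


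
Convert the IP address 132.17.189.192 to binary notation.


132 = 10000100
17 = 00010001
189 = 10111101
192 = 11000000
Binary: 10000100.00010001.10111101.11000000


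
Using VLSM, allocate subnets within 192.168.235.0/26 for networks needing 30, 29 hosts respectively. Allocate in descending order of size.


30 hosts -> /27 (30 usable): 192.168.235.0/27
29 hosts -> /27 (30 usable): 192.168.235.32/27
Allocation: 192.168.235.0/27 (30 hosts, 30 usable); 192.168.235.32/27 (29 hosts, 30 usable)


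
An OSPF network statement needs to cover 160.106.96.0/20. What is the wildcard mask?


Subnet mask: 255.255.240.0
Wildcard = 255.255.255.255 - subnet mask
255 - 255 = 0
255 - 255 = 0
255 - 240 = 15
255 - 0 = 255
Wildcard: 0.0.15.255


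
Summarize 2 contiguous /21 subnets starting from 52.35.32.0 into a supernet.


Original prefix: /21
Number of subnets: 2 = 2^1
New prefix = 21 - 1 = 20
Supernet: 52.35.32.0/20


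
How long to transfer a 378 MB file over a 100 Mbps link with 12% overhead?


Effective throughput = 100 * (1 - 12/100) = 88 Mbps
File size in Mb = 378 * 8 = 3024 Mb
Time = 3024 / 88
Time = 34.3636 seconds


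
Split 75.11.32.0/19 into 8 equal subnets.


New prefix = 19 + 3 = 22
Each subnet has 1024 addresses
  75.11.32.0/22
  75.11.36.0/22
  75.11.40.0/22
  75.11.44.0/22
  75.11.48.0/22
  75.11.52.0/22
  75.11.56.0/22
  75.11.60.0/22
Subnets: 75.11.32.0/22, 75.11.36.0/22, 75.11.40.0/22, 75.11.44.0/22, 75.11.48.0/22, 75.11.52.0/22, 75.11.56.0/22, 75.11.60.0/22


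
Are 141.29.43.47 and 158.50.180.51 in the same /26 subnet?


Mask: 255.255.255.192
141.29.43.47 AND mask = 141.29.43.0
158.50.180.51 AND mask = 158.50.180.0
No, different subnets (141.29.43.0 vs 158.50.180.0)


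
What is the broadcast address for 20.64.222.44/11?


Network: 20.64.0.0/11
Host bits = 21
Set all host bits to 1:
Broadcast: 20.95.255.255


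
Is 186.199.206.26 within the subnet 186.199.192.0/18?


Subnet network: 186.199.192.0
Test IP AND mask: 186.199.192.0
Yes, 186.199.206.26 is in 186.199.192.0/18


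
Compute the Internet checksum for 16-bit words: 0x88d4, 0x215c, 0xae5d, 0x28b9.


Sum all words (with carry folding):
+ 0x88d4 = 0x88d4
+ 0x215c = 0xaa30
+ 0xae5d = 0x588e
+ 0x28b9 = 0x8147
One's complement: ~0x8147
Checksum = 0x7eb8


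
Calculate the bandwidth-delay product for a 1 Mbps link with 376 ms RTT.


BDP = bandwidth * RTT
= 1 Mbps * 376 ms
= 1 * 1e6 * 376 / 1000 bits
= 376000 bits
= 47000 bytes
= 45.8984 KB
BDP = 376000 bits (47000 bytes)


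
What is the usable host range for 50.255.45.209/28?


Network: 50.255.45.208
Broadcast: 50.255.45.223
First usable = network + 1
Last usable = broadcast - 1
Range: 50.255.45.209 to 50.255.45.222


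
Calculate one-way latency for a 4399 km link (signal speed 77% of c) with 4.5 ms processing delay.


Speed = 0.77 * 3e5 km/s = 231000 km/s
Propagation delay = 4399 / 231000 = 0.019 s = 19.0433 ms
Processing delay = 4.5 ms
Total one-way latency = 23.5433 ms


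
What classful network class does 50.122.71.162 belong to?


First octet: 50
Binary: 00110010
0xxxxxxx -> Class A (1-126)
Class A, default mask 255.0.0.0 (/8)


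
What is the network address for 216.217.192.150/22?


IP:   11011000.11011001.11000000.10010110
Mask: 11111111.11111111.11111100.00000000
AND operation:
Net:  11011000.11011001.11000000.00000000
Network: 216.217.192.0/22


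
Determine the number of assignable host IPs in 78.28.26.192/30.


Host bits = 32 - 30 = 2
Total addresses = 2^2 = 4
Usable = total - 2 (network and broadcast)
Usable hosts: 2


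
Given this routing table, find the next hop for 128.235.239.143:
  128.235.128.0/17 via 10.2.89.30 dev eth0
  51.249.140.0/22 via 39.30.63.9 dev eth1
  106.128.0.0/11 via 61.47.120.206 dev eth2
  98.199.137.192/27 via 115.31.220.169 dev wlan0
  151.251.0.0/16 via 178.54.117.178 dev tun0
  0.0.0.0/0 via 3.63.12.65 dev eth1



Longest prefix match for 128.235.239.143:
  /17 128.235.128.0: MATCH
  /22 51.249.140.0: no
  /11 106.128.0.0: no
  /27 98.199.137.192: no
  /16 151.251.0.0: no
  /0 0.0.0.0: MATCH
Selected: next-hop 10.2.89.30 via eth0 (matched /17)


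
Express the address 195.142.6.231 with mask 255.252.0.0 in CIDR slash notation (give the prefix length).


Binary: 11111111.11111100.00000000.00000000
Count leading 1s
Prefix: /14


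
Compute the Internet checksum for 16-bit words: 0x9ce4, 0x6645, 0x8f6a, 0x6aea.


Sum all words (with carry folding):
+ 0x9ce4 = 0x9ce4
+ 0x6645 = 0x032a
+ 0x8f6a = 0x9294
+ 0x6aea = 0xfd7e
One's complement: ~0xfd7e
Checksum = 0x0281


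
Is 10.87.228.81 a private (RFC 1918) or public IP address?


RFC 1918 private ranges:
  10.0.0.0/8 (10.0.0.0 - 10.255.255.255)
  172.16.0.0/12 (172.16.0.0 - 172.31.255.255)
  192.168.0.0/16 (192.168.0.0 - 192.168.255.255)
Private (in 10.0.0.0/8)
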